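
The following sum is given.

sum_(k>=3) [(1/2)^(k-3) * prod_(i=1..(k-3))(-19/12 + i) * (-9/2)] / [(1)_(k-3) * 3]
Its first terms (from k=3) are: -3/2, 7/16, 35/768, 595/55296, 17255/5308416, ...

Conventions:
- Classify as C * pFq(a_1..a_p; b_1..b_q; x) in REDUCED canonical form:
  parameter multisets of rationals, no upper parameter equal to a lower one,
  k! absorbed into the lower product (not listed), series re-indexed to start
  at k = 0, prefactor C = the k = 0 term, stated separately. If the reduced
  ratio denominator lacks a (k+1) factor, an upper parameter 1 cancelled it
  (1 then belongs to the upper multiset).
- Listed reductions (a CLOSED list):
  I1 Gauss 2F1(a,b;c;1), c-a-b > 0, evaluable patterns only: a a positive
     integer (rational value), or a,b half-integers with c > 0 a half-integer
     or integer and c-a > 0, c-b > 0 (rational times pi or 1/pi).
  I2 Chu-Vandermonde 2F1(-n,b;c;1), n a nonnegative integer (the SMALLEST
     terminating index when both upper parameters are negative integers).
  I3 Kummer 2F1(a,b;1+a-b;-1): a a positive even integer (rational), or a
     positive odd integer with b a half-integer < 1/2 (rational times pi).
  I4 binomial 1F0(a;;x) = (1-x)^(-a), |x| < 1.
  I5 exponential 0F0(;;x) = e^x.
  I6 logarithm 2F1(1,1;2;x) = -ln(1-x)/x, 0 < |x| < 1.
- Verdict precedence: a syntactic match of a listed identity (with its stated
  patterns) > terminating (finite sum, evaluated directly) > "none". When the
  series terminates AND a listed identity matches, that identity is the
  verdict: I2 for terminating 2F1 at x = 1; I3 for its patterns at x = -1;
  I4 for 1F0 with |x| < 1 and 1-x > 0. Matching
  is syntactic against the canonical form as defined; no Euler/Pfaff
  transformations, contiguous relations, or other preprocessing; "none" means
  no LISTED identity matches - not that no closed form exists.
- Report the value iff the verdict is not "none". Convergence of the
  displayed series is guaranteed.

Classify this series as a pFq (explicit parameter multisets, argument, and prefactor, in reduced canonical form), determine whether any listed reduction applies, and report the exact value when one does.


This is -3/2 * 1F0(-7/12; -; 1/2) in reduced canonical form. Verdict at x = 1/2: the I4 binomial reduction matches (the 1F0 binomial series: exponent 7/12, x = 1/2). Its exact value is (-3/2) * (1/2)^(7/12).

Key observation: t_0 being -3/2, the running product (prefactor -3/2) telescopes to a rising factorial.
Term ratio: r(k) = (1/2) * (k-7/12) / [(k+1)] - rational in k. x = (1/2); t_0 = -3/2; negate the roots.


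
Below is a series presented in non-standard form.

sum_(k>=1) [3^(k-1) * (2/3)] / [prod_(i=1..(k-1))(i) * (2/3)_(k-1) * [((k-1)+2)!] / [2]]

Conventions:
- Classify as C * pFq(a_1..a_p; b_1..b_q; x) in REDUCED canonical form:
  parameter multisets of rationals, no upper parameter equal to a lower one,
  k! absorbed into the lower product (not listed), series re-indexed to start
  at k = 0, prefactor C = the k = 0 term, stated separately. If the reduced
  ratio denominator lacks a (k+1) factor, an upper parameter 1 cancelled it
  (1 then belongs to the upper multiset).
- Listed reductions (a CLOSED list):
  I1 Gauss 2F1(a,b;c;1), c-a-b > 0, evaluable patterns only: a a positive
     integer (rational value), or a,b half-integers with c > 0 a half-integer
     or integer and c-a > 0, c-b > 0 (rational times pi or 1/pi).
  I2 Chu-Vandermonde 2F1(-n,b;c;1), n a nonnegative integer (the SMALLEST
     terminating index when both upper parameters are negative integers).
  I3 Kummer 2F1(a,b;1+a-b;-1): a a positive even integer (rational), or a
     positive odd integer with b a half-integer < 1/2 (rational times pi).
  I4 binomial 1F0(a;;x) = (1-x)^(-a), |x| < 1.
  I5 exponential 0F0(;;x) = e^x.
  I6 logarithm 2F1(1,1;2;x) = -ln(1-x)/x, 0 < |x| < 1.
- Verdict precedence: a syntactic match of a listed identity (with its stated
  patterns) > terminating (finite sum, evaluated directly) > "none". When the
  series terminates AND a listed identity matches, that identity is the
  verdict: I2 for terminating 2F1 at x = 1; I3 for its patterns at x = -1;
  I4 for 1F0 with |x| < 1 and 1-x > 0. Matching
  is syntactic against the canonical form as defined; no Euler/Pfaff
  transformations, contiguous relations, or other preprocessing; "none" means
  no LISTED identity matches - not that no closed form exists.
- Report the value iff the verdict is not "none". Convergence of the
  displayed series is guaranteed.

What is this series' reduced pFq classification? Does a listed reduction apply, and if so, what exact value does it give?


Classification (C = 2/3): 0F2 with upper {-}, lower {2/3, 3}, argument x = 3. Verdict: none (x = 3): each listed identity misses the multisets {-} ; {2/3, 3}.

Key observation: with t_0 = 2/3, the product of the first k integers (C = 2/3) is k!.
Adjacent-term ratio: r(k) = 3 * 1 / [(k+2/3) (k+3) (k+1)] ; factor over Q: parameters, x = 3, and C = 2/3.


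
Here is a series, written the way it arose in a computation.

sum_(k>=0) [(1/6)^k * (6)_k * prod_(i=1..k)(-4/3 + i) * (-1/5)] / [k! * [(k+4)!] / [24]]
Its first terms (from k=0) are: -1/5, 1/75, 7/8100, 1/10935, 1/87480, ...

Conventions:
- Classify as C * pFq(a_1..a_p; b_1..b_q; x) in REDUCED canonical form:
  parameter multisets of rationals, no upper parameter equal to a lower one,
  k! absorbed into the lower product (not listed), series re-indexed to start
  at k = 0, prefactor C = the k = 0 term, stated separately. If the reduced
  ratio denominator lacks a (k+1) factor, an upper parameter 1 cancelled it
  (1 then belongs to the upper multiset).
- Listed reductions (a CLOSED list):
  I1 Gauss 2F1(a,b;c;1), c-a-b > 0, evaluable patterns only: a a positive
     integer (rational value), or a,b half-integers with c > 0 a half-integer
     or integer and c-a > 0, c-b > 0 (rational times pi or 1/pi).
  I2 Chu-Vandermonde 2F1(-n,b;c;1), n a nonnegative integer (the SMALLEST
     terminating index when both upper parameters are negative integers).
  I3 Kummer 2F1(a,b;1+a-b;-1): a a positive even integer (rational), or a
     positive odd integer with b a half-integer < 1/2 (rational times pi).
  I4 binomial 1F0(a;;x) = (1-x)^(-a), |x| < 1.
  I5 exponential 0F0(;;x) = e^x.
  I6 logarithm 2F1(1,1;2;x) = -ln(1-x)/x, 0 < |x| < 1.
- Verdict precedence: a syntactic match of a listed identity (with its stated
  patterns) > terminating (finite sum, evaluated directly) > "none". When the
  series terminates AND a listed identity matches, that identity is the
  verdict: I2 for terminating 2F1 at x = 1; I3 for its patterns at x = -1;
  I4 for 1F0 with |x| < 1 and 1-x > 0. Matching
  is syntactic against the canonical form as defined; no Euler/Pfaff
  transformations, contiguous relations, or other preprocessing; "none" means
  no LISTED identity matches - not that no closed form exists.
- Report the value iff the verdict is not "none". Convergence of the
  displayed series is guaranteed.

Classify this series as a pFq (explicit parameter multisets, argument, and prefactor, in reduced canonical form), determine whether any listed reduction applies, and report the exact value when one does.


Prefactor -1/5, argument 1/6: 2F1 with upper {-1/3, 6} over lower {5}. Verdict: none - this 2F1 at x = 1/6 matches no listed pattern, and upper {-1/3, 6} holds no stopper.

The tell: with t_0 = -1/5, the denominator's factorial ratio (prefactor -1/5) is a lower Pochhammer.
Adjacent-term ratio: r(k) = (1/6) * (k-1/3) (k+6) / [(k+5) (k+1)] ; factor over Q: parameters, x = (1/6), and C = -1/5.


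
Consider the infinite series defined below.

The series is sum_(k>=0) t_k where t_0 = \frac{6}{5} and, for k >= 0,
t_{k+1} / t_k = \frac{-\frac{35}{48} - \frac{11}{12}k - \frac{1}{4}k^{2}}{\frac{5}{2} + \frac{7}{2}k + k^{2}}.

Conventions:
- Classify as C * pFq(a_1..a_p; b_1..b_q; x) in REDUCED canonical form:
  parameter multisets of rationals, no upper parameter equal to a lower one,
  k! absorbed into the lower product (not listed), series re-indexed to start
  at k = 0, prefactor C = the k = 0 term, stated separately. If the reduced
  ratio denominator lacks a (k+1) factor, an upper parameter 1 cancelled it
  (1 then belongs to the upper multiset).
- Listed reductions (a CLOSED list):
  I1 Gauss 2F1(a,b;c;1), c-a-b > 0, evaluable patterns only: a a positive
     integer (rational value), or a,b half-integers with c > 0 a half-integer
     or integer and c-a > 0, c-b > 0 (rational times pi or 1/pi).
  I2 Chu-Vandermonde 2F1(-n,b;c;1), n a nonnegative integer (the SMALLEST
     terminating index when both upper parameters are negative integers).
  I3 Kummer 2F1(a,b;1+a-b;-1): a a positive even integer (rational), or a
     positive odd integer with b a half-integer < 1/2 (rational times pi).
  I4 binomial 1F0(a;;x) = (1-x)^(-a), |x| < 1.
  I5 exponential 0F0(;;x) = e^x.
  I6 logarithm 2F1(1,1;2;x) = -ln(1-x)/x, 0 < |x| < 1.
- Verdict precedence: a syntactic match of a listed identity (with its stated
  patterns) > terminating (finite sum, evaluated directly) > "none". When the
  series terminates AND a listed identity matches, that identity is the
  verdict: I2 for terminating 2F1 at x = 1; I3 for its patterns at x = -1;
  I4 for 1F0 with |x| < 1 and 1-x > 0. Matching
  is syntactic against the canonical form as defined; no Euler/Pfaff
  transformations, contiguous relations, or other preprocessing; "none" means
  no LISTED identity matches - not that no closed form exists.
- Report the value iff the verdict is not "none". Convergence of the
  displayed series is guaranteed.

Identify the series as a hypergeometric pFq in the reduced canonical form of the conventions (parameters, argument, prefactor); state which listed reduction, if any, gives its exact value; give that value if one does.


x = -\frac{1}{4} here; the reduced form reads 1F0, upper {\frac{7}{6}}, lower {-}, C = \frac{6}{5}. Verdict at x = -\frac{1}{4}: the binomial series (I4) matches (the 1F0 binomial series: exponent -7/6, x = -\frac{1}{4}). Hence: \frac{6}{5} \cdot \left(\frac{5}{4}\right)^{-\frac{7}{6}}.

Key step: x = -\frac{1}{4} and roots of the ratio polynomials (C = 6/5, x = -1/4) are the negated parameters.
Adjacent-term ratio: r(k) = -\frac{1}{4} * (k+\frac{7}{6}) / [(k+1)] - rational in k, leading ratio -\frac{1}{4}; with t_0 = \frac{6}{5}, classification follows.


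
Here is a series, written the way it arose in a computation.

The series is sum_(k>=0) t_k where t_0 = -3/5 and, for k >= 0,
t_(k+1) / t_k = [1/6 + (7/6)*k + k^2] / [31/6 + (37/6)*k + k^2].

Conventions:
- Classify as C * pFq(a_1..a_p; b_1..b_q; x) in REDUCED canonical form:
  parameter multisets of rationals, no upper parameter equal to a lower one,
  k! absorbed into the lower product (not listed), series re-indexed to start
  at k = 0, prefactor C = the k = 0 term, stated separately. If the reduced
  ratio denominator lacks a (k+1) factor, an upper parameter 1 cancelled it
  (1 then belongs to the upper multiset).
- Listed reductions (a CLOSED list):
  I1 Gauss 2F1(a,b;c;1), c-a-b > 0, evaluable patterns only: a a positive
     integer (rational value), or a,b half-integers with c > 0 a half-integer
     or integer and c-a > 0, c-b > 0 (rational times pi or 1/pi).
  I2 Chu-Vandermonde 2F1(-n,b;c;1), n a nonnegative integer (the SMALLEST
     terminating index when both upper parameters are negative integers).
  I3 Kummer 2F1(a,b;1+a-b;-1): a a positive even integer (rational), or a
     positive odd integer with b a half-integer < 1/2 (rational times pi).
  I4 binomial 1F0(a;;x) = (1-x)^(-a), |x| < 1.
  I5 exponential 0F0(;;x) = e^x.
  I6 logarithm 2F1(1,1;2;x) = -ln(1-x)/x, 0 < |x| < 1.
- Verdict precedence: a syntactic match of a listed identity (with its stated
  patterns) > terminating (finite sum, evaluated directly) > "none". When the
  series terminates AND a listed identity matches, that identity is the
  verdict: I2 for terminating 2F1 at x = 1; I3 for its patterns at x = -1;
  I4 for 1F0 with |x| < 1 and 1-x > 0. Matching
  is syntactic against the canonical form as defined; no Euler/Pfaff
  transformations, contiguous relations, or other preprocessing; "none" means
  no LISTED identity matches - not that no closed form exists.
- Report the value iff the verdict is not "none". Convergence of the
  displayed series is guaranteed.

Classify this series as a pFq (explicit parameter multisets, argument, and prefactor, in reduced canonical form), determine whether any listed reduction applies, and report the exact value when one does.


Key observation: with t_0 = -3/5, factor the ratio over Q (prefactor -3/5): negated roots = parameters.
Step ratio: r(k) = 1 * (k+1/6) (k+1) / [(k+31/6) (k+1)] - rational; roots negated = parameters, x = 1, C = -3/5.

This is -3/5 * 2F1(1/6, 1; 31/6; 1) in reduced canonical form. Verdict: this is Gauss (I1, integer-parameter pattern) (x = 1: the Gamma ratio telescopes since c-a-b = 4 > 0 and a = 1 in Z>0). Value: -5/8.


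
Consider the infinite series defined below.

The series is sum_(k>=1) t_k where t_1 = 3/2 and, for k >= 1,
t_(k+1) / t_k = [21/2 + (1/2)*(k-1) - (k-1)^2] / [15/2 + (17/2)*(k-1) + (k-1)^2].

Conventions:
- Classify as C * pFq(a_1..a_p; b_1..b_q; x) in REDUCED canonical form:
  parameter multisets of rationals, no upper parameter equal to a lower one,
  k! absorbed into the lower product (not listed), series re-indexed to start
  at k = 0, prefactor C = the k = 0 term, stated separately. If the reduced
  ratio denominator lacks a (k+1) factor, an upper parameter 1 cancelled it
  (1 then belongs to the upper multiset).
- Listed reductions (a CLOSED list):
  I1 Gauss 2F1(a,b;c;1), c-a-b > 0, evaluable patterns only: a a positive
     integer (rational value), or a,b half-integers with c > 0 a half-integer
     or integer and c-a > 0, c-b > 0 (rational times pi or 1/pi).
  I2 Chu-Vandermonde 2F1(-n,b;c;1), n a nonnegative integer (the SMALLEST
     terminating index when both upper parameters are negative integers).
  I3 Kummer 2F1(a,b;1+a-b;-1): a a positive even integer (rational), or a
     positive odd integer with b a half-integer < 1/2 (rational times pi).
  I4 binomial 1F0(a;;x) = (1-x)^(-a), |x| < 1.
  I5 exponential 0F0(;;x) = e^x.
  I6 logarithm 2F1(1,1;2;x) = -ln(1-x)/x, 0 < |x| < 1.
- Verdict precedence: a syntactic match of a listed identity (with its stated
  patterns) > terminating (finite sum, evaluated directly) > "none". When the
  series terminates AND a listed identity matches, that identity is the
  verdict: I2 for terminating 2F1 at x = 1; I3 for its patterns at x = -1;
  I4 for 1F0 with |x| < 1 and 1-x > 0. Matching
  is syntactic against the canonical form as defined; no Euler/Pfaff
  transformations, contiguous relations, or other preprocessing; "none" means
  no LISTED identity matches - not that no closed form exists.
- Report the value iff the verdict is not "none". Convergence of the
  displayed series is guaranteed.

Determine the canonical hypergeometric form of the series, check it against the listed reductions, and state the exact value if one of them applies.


Prefactor 3/2, argument -1: 2F1 with upper {-7/2, 3} over lower {15/2}. Verdict (x = -1): Kummer's theorem (I3) applies (x = -1; c = 15/2 equals 1+a-b for upper {-7/2, 3}: listed pattern). Hence: (27027/16384) * pi.

Key step: with t_0 = 3/2, roots of the ratio polynomials (prefactor 3/2) are the negated parameters.
Ratio: r(k) = (-1) * (k-7/2) (k+3) / [(k+15/2) (k+1)] - rational in k. x = (-1); t_0 = 3/2; negate the roots.


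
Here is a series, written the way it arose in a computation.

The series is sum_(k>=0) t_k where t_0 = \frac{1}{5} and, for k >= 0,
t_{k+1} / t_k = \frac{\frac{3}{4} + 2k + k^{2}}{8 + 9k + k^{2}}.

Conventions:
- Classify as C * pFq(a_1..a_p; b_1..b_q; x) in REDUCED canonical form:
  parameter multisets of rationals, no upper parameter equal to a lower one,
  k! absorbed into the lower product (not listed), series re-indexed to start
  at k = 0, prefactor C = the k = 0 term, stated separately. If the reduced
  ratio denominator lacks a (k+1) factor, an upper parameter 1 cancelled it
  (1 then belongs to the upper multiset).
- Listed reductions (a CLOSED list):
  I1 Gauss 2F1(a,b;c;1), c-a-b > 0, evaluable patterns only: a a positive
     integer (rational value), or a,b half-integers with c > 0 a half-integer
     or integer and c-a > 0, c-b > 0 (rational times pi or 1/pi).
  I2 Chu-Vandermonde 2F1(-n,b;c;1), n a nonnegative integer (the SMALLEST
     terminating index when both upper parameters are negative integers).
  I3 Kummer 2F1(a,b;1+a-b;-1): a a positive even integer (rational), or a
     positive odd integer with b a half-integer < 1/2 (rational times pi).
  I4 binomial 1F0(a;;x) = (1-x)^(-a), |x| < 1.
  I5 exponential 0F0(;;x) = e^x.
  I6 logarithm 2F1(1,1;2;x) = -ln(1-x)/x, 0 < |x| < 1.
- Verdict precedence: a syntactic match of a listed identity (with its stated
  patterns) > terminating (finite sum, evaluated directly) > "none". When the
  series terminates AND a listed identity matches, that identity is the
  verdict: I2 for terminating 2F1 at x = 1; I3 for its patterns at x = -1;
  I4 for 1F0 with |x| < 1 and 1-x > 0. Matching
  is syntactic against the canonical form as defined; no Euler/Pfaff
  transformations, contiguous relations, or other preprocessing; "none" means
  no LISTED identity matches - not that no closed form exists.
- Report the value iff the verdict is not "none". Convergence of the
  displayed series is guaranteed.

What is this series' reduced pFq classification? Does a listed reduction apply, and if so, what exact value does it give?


x = 1 here; the reduced form reads 2F1, upper {\frac{1}{2}, \frac{3}{2}}, lower {8}, C = \frac{1}{5}. Verdict at x = 1: Gauss (I1, half-integer pattern) matches (x = 1; upper {\frac{1}{2}, \frac{3}{2}} half-integers, c = 8 in the evaluable pattern). Exact value: \frac{1048576}{1486485} / \pi.

Key step: t_0 = \frac{1}{5} here, and factor the ratio over Q (C = 1/5): negated roots = parameters.
Consecutive-term ratio: r(k) = 1 * (k+\frac{1}{2}) (k+\frac{3}{2}) / [(k+8) (k+1)] - poly over poly, x = 1 from leading terms; C = \frac{1}{5} at k = 0.


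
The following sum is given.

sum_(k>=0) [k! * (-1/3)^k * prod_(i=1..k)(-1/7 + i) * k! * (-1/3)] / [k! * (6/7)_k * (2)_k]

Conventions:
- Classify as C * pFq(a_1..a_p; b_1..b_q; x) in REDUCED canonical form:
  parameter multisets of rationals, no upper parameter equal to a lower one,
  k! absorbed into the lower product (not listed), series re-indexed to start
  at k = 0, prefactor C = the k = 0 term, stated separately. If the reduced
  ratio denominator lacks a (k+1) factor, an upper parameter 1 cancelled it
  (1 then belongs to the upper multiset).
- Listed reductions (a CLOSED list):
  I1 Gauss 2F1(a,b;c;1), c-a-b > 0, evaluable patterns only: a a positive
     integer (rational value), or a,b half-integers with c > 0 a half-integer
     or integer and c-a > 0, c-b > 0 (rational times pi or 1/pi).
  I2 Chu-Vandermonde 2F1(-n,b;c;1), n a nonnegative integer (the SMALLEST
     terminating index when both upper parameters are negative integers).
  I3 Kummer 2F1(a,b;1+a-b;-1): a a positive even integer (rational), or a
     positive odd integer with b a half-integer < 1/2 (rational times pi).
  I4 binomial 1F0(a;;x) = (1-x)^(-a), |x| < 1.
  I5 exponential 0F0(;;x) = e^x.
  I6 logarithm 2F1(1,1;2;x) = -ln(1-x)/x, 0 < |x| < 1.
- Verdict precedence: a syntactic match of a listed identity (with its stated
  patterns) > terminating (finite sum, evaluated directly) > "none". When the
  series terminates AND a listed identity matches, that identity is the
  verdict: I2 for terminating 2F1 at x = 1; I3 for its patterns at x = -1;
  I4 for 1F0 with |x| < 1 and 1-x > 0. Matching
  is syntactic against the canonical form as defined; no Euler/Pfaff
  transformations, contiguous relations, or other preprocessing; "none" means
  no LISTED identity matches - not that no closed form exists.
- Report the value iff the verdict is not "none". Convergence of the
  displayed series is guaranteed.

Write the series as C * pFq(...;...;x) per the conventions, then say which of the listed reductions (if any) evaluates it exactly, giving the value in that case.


x = -1/3 here; the reduced form reads 2F1, upper {1, 1}, lower {2}, C = -1/3. Verdict at x = -1/3: the logarithmic series (I6) matches (the logarithm: parameters (1,1;2), x = -1/3). Sum: (-1) * ln(4/3).

Key step: from the first term -1/3: the running product (C = -1/3, x = -1/3) telescopes to a rising factorial.
Step ratio: r(k) = (-1/3) * (k+1) (k+1) / [(k+2) (k+1)] - rational in k, leading ratio (-1/3); with t_0 = -1/3, classification follows.


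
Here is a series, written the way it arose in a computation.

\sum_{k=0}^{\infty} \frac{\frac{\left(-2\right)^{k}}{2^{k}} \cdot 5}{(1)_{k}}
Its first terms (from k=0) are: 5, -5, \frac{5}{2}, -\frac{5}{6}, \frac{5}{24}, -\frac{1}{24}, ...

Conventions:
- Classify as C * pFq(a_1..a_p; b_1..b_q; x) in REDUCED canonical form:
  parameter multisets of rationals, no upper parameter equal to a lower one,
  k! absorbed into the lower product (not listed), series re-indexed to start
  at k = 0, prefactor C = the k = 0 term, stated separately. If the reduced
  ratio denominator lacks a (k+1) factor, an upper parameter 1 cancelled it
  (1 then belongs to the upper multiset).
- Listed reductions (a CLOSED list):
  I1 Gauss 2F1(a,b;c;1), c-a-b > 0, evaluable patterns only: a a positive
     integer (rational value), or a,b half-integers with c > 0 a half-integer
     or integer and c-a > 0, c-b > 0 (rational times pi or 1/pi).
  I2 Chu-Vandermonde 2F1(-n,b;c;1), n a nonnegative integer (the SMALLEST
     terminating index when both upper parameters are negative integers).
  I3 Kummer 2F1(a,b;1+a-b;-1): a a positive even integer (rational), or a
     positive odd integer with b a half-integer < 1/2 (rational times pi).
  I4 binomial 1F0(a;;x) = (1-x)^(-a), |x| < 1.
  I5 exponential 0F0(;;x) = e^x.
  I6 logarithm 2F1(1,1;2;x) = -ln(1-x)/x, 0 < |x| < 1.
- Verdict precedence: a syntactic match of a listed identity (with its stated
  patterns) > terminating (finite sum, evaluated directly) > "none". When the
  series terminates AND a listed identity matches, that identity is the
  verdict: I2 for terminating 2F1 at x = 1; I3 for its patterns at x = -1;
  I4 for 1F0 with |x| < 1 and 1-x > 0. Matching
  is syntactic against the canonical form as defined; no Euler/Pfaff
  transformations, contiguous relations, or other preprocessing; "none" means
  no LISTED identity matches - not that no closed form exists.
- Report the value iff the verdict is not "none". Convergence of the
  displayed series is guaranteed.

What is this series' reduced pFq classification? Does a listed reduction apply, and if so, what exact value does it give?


This is 5 * 0F0(-; -; -1) in reduced canonical form. Verdict at x = -1: exponential (I5) matches (the 0F0 exponential series at x = -1). Hence: 5 \cdot e^{-1}.

Key observation: x = -1 and the two k-th powers (C = 5, x = -1) combine into one argument.
Step ratio: r(k) = -1 * 1 / [(k+1)] - rational in k. x = -1; t_0 = 5; negate the roots.


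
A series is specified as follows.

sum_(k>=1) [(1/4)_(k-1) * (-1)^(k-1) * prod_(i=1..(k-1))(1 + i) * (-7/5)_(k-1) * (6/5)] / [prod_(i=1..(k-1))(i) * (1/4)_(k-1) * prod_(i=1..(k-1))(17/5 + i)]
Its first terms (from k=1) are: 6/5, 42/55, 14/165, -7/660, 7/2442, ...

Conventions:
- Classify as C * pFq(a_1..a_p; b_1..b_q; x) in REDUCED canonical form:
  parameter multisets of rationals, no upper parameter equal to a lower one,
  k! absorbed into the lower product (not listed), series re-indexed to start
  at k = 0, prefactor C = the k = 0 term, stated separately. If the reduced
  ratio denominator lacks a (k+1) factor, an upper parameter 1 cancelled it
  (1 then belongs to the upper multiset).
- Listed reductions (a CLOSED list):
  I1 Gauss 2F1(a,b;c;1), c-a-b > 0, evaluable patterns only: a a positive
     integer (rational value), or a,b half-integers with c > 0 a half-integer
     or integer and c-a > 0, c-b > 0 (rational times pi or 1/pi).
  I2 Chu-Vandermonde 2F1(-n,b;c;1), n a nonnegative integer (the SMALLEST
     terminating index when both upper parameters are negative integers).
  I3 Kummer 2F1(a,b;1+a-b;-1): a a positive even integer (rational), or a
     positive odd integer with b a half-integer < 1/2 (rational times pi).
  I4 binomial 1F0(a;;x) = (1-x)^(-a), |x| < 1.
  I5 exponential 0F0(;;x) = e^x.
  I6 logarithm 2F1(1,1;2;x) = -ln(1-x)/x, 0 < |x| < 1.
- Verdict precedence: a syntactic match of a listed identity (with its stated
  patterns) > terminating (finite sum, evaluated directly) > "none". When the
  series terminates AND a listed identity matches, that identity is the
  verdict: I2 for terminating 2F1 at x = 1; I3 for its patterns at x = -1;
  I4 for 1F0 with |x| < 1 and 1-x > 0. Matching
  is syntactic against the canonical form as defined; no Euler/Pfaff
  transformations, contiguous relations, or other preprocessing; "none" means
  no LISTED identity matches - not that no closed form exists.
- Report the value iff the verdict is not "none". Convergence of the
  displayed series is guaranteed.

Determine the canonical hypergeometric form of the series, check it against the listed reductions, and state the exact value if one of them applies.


Key step: t_0 being 6/5, the lower running product (prefactor 6/5) is a rising factorial.
Step ratio: r(k) = (-1) * (k-7/5) (k+2) / [(k+22/5) (k+1)] - rational in k. x = (-1); t_0 = 6/5; negate the roots.

This is 6/5 * 2F1(-7/5, 2; 22/5; -1) in reduced canonical form. Verdict (x = -1): the Kummer evaluation I3 applies (x = -1; c = 22/5 equals 1+a-b for upper {-7/5, 2}: listed pattern). Sum: 51/25.


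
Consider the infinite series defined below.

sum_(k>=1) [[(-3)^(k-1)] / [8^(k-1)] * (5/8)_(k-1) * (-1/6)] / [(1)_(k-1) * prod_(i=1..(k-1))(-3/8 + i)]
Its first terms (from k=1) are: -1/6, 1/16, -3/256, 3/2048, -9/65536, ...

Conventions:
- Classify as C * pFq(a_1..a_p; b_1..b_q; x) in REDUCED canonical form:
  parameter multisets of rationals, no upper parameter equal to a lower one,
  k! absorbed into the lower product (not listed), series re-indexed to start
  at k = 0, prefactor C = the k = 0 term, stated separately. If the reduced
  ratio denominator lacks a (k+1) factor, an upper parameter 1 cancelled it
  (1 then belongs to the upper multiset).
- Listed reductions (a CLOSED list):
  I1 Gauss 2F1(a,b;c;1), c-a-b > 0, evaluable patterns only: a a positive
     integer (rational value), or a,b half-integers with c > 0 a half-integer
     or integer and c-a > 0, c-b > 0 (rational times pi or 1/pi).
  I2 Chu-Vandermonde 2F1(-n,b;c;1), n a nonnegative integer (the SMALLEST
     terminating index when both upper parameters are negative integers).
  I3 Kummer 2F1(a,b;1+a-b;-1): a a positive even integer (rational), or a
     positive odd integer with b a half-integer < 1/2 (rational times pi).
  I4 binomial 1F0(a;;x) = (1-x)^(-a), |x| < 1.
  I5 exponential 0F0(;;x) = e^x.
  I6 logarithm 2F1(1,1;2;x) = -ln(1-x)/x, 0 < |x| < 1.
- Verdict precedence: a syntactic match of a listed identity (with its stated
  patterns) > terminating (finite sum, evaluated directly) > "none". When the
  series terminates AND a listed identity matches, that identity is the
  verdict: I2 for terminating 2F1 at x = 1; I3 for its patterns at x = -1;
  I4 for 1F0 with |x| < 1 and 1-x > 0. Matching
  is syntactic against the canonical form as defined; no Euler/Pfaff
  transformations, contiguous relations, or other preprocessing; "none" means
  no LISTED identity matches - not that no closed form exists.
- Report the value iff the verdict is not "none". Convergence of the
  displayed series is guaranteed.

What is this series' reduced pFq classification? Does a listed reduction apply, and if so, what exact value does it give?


First insight: t_0 = -1/6 here, and (1)_k (prefactor -1/6) is k! itself.
Ratio: r(k) = (-3/8) * 1 / [(k+1)] - rational in k, leading ratio (-3/8); with t_0 = -1/6, classification follows.

Prefactor -1/6, argument -3/8: 0F0 with upper {-} over lower {-}. Verdict at x = -3/8: exponential (I5) matches (the 0F0 exponential series at x = -3/8). Hence: (-1/6) * e^(-3/8).


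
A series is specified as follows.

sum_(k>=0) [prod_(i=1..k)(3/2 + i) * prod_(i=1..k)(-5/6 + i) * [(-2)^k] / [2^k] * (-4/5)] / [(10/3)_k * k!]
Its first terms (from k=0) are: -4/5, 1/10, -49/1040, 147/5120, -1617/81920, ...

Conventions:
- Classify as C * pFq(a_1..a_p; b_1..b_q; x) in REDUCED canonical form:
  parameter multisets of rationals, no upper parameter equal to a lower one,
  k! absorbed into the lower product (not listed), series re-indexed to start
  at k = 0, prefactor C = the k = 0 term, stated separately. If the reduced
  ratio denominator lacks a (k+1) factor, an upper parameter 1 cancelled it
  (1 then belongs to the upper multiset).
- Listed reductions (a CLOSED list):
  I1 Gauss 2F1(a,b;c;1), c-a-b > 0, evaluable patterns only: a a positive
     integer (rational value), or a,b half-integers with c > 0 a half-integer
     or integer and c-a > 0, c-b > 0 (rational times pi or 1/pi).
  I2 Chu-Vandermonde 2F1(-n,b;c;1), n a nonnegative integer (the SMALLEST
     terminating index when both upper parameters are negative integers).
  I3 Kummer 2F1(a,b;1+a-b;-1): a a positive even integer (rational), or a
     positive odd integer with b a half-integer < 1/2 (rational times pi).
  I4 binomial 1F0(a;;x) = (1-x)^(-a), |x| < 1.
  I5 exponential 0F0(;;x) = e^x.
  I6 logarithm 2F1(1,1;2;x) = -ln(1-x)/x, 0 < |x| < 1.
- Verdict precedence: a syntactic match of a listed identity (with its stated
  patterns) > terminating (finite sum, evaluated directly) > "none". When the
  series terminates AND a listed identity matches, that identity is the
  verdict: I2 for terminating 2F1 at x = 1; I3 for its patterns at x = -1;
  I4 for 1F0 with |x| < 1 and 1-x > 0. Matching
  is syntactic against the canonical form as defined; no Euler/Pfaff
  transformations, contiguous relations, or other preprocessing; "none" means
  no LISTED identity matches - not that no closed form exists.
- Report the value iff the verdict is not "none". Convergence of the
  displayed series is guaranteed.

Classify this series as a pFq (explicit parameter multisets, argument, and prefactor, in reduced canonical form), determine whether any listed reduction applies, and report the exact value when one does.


At argument -1: a 2F1 with upper {1/6, 5/2}, lower {10/3}, scaled by C = -4/5. Verdict: none here - no I1-I6 shape fits x = -1 with lower {10/3}.

Key step: t_0 being -4/5, the two k-th powers (C = -4/5, x = -1) combine into one argument.
Ratio: r(k) = (-1) * (k+1/6) (k+5/2) / [(k+10/3) (k+1)] - rational in k. x = (-1); t_0 = -4/5; negate the roots.


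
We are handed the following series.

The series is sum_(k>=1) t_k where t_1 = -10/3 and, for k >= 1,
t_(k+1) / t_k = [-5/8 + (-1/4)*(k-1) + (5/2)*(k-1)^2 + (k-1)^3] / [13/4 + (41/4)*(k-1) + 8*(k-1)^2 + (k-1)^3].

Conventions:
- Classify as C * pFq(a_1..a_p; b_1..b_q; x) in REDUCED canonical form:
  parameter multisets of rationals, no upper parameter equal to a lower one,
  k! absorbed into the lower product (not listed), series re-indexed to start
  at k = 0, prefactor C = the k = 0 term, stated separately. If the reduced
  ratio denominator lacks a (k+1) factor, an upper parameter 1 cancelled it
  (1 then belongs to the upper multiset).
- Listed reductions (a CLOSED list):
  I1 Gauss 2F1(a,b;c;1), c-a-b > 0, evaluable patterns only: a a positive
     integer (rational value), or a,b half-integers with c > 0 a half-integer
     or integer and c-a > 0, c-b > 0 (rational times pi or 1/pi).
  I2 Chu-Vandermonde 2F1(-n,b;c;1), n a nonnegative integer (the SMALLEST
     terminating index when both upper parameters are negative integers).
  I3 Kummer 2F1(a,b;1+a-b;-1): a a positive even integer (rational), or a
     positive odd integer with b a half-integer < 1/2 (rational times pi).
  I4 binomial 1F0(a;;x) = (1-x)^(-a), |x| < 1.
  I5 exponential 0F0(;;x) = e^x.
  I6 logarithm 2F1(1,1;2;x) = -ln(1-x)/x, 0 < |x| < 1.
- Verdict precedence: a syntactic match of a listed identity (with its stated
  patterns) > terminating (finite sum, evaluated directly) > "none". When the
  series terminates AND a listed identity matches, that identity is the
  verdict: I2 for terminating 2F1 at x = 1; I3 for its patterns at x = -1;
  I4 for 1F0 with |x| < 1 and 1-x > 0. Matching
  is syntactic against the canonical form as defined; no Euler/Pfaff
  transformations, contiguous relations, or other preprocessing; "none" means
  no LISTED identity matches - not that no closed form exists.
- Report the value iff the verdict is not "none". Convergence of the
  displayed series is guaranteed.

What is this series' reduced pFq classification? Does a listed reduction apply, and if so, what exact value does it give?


Structural cue: from the first term -10/3: the ratio is unreduced: k + 1/2 divides both sides (C = -10/3, x = 1).
Ratio: r(k) = 1 * (k-1/2) (k+5/2) / [(k+13/2) (k+1)] - rational in k, leading ratio 1; with t_0 = -10/3, classification follows.

Classification (C = -10/3): 2F1 with upper {-1/2, 5/2}, lower {13/2}, argument x = 1. Verdict: the half-integer Gauss pattern (I1) fires (x = 1; upper {-1/2, 5/2} half-integers, c = 13/2 in the evaluable pattern). Value: (-13475/16384) * pi.


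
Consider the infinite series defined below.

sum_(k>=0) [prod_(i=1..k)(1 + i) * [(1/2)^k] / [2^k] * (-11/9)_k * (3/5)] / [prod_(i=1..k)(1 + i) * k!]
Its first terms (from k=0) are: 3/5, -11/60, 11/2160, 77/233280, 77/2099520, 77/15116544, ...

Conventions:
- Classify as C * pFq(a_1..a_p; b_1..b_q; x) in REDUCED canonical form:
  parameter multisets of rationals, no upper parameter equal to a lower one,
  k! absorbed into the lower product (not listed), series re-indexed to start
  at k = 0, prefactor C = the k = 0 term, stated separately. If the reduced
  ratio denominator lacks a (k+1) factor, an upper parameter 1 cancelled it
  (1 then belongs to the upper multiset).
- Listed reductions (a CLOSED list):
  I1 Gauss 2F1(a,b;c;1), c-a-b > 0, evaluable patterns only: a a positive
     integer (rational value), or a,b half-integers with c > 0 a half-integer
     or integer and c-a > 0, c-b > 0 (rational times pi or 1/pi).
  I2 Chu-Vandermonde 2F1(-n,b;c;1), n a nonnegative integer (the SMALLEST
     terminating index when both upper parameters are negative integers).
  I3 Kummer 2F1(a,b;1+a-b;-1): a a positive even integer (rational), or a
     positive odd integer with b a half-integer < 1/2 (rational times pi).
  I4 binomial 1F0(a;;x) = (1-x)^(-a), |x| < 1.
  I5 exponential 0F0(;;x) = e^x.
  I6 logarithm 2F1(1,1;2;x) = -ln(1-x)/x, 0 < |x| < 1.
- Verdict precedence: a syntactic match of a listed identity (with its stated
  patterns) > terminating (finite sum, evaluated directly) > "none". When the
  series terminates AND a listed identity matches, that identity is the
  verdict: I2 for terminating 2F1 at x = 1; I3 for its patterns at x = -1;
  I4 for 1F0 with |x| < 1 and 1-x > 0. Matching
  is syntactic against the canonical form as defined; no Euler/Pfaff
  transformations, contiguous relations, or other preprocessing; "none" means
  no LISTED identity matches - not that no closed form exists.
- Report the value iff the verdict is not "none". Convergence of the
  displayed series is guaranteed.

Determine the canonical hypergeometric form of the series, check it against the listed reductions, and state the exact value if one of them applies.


Key observation: with t_0 = 3/5, the lower running product (prefactor 3/5) is a rising factorial.
Step ratio: r(k) = (1/4) * (k-11/9) / [(k+1)] - rational in k, leading ratio (1/4); with t_0 = 3/5, classification follows.

This is 3/5 * 1F0(-11/9; -; 1/4) in reduced canonical form. Verdict (x = 1/4): the I4 binomial reduction applies (the 1F0 binomial series: exponent 11/9, x = 1/4). Hence: (3/5) * (3/4)^(11/9).


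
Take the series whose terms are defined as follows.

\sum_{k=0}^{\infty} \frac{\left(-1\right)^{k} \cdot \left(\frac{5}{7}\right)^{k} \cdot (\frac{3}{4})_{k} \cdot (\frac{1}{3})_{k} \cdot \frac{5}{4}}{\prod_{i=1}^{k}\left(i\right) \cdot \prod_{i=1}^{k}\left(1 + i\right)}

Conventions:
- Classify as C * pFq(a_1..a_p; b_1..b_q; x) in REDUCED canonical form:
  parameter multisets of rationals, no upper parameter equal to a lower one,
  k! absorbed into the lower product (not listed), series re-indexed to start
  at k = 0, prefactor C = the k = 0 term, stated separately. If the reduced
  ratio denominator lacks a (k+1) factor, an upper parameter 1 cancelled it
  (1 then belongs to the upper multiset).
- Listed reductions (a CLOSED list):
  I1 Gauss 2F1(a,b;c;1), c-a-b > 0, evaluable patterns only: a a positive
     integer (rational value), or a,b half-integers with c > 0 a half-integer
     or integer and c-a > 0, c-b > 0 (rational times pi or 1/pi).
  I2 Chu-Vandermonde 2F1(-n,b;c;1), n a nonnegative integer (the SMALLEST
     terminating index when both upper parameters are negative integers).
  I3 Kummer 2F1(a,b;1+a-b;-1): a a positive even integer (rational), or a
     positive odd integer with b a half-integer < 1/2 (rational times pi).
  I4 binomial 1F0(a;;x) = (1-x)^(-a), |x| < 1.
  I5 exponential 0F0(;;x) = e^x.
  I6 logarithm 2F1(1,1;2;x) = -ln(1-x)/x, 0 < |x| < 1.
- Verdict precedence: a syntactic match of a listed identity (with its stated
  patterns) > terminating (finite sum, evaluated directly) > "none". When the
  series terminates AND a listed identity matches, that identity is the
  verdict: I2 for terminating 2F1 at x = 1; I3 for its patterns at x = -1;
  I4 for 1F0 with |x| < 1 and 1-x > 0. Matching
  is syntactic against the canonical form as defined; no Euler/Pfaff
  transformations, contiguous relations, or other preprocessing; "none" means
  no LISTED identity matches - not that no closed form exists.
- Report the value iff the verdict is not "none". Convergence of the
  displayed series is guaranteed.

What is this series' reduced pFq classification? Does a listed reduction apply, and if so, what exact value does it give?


Structural cue: with t_0 = \frac{5}{4}, the lower running product (C = 5/4, x = -5/7) is a rising factorial.
Term ratio: r(k) = -\frac{5}{7} * (k+\frac{1}{3}) (k+\frac{3}{4}) / [(k+2) (k+1)] - rational in k. x = -\frac{5}{7}; t_0 = \frac{5}{4}; negate the roots.

The series (x = -\frac{5}{7}) is 2F1: upper {\frac{1}{3}, \frac{3}{4}}, lower {2}, prefactor \frac{5}{4}. Verdict: none. Every listed pattern misses the 2F1 form at -\frac{5}{7}, upper {\frac{1}{3}, \frac{3}{4}}.


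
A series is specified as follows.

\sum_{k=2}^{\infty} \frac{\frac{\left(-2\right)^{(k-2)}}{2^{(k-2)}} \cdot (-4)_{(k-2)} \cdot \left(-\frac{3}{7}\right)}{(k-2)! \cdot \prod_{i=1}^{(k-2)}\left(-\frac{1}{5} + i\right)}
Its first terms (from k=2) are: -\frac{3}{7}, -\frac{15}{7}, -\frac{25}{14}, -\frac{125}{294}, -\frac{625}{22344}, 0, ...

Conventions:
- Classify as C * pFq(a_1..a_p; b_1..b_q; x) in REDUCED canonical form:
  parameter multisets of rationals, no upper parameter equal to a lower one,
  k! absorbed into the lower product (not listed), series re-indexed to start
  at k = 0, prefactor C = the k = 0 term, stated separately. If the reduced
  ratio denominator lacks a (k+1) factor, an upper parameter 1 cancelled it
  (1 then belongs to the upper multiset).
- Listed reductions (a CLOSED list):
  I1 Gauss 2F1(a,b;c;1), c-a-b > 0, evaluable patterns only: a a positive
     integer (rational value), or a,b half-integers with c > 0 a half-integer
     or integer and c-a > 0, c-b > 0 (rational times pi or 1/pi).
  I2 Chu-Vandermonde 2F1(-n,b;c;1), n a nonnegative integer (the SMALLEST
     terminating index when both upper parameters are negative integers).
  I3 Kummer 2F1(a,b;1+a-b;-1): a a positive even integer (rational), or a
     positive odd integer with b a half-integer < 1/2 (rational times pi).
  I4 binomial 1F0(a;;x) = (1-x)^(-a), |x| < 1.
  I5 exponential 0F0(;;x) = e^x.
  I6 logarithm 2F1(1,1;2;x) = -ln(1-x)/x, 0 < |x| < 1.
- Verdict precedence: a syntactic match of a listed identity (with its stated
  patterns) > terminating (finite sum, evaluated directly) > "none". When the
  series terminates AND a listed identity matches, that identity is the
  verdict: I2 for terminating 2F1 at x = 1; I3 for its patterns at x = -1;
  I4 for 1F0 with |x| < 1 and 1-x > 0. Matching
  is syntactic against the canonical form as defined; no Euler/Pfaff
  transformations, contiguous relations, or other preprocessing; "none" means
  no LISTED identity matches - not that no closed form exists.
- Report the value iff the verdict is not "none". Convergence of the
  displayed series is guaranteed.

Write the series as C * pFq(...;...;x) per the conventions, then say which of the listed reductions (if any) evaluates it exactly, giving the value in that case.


With C = -\frac{3}{7}: the canonical form is 1F1(-4; \frac{4}{5}; -1). Verdict: terminating. (-4)_k vanishes past k = 4, leaving a 5-term sum, computed directly. Hence: -\frac{35827}{7448}.

The tell: t_0 being -\frac{3}{7}, the lower running product (C = -3/7, x = -1) is a rising factorial.
Ratio: r(k) = -1 * (k-4) / [(k+\frac{4}{5}) (k+1)] ; factor over Q: parameters, x = -1, and C = -\frac{3}{7}.
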